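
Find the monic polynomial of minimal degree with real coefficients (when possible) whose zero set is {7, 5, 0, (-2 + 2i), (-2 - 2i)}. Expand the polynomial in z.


The polynomial is p(z) = ∏_{α ∈ S} (z − α), where S = {7, 5, 0, (-2 + 2i), (-2 - 2i)}.
Expanding the product yields: p(z) = z^5 -8·z^4 -5·z^3 + 44·z^2 + 280·z.
Note conjugate pairs combine to real quadratics: (z − (-2+2i))(z − (-2−2i)) = z² + 4z + 8.
The resulting polynomial has degree 5 and real coefficients as required.

p(z) = z^5 -8·z^4 -5·z^3 + 44·z^2 + 280·z.


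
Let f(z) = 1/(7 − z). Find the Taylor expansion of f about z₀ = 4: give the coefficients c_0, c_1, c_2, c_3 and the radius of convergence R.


Let w = z − z₀, so z = z₀ + w.
Then 7 − z = 7 − (z₀ + w) = (7 − z₀) − w = 3 − w.
f(z) = 1/(3 − w) = (1/(3)) · 1/(1 − w/(3)) = Σ_{n≥0} w^n / (3)^(n+1).
So c_n = 1/(3)^(n+1):
  c_0 = 1/(3)^1 = 1/3.
  c_1 = 1/(3)^2 = 1/9.
  c_2 = 1/(3)^3 = 1/27.
  c_3 = 1/(3)^4 = 1/81.
The series is valid for |w/d| < 1, i.e. |z − z₀| < |d|.
Radius of convergence: R = |7 − z₀| = |3| = 3 (distance from z₀ to the singularity z = 7).

c_0 = 1/3, c_1 = 1/9, c_2 = 1/27, c_3 = 1/81; R = 3.


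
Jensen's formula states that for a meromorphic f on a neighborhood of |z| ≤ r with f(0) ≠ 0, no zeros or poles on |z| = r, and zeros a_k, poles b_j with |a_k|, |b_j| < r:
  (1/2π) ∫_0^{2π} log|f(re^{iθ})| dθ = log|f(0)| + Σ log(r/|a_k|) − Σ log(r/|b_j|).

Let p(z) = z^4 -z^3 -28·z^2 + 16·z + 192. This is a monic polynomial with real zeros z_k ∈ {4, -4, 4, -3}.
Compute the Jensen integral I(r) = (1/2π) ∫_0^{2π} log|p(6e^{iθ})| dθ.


Zeros: -4, -3, 4, 4; r = 6.
Inside |z| < r: -4, -3, 4, 4. Outside (|z| ≥ r): ∅.
p(0) = 192, so log|p(0)| = log(192) = 5.2575.
Apply Jensen: I(r) = log|p(0)| + Σ_k log(r/|z_k|), summed over zeros inside |z| < r.
  log(r/|z_k|) for z_k = 4: log(6/4) = 0.4055
  log(r/|z_k|) for z_k = -4: log(6/4) = 0.4055
  log(r/|z_k|) for z_k = 4: log(6/4) = 0.4055
  log(r/|z_k|) for z_k = -3: log(6/3) = 0.6931
Sum over inside zeros: 1.9095.
I(r) = log|p(0)| + (inside sum) = 5.2575 + 1.9095 = 7.1670.
Closed form (all zeros inside, monic): I(r) = n·log(r) = 4·log(6) = 7.1670. ✓

I(r) ≈ 7.1670.


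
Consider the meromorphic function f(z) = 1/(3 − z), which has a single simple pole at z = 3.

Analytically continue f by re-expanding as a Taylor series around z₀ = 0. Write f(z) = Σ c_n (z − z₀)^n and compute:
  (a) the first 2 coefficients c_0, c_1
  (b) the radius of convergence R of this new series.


Let w = z − z₀, so z = z₀ + w.
Then 3 − z = 3 − (z₀ + w) = (3 − z₀) − w = 3 − w.
f(z) = 1/(3 − w) = (1/(3)) · 1/(1 − w/(3)) = Σ_{n≥0} w^n / (3)^(n+1).
So c_n = 1/(3)^(n+1):
  c_0 = 1/(3)^1 = 1/3.
  c_1 = 1/(3)^2 = 1/9.
The series is valid for |w/d| < 1, i.e. |z − z₀| < |d|.
Radius of convergence: R = |3 − z₀| = |3| = 3 (distance from z₀ to the singularity z = 3).

c_0 = 1/3, c_1 = 1/9; R = 3.


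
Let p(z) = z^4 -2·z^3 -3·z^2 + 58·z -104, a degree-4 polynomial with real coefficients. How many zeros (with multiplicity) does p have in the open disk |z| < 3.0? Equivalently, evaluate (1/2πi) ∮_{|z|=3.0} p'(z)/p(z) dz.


The zeros of p are: (2 + 3i), (2 - 3i), 2, -4.
Their magnitudes are: 3.606, 3.606, 2, 4.
Zeros with |z| < R = 3.0: 2.
Count = 1.
By the argument principle, (1/2πi) ∮_{|z|=R} p'(z)/p(z) dz equals exactly this count.

Number of zeros inside |z| < 3.0: 1.


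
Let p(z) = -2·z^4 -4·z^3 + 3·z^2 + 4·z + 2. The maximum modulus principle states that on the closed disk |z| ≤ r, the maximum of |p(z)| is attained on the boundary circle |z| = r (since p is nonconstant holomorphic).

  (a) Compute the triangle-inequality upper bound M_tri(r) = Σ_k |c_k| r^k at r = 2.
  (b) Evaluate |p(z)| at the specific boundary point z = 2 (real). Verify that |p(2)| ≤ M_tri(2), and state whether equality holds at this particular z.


Coefficients: c_0 = 2, c_1 = 4, c_2 = 3, c_3 = -4, c_4 = -2. Radius r = 2.
Part (a). Triangle bound: M_tri(r) = Σ_k |c_k| r^k
  = |2|·2^0 + |4|·2^1 + |3|·2^2 + |-4|·2^3 + |-2|·2^4
  = 2 + 8 + 12 + 32 + 32 = 86.
This bounds M(r) := max_{|z|=r} |p(z)| from above; equality holds iff all terms c_k z^k can be made to align in phase at a single z on |z|=r.
Part (b). At z = 2 (real, on the circle |z| = r):
  p(2) = (2)·2^0 + (4)·2^1 + (3)·2^2 + (-4)·2^3 + (-2)·2^4 = -42.
  |p(2)| = 42.
Check: |p(2)| = 42 ≤ 86 = M_tri(2). ✓ Equality does not hold at z = 2 (the coefficients have mixed signs, so the terms do not all align in phase there).

M_tri(2) = 86; |p(2)| = 42; equality at z=2: no.


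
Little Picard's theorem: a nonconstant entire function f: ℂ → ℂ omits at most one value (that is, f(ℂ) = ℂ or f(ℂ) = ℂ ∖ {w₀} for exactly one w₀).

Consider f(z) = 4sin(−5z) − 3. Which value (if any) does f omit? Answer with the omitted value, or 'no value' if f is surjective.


Little Picard bounds the complement of f(ℂ) to at most one point.
sin is entire and surjective onto ℂ: for every w ∈ ℂ, sin(ζ) = w has a solution ζ ∈ ℂ (e.g., via the complex inverse arcsin). With ζ = −5z this gives z = ζ/(-5). Then 4·sin(−5z) takes every value in 4·ℂ = ℂ, and adding -3 is a bijection of ℂ. So f is surjective and omits no value. (Note: only on the real line is sin bounded by [−1, 1].)

Omitted value: no value.


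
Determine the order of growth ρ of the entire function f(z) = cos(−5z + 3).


cos(w) is a linear combination of e^{iw} and e^{−iw} (or e^w, e^{−w} in the hyperbolic case), so |cos(w)| ≤ e^{|w|}. With w = −5z + 3, |w| ≤ 5|z| + 3 = 5r + 3 on |z| = r, giving M(r) ≤ e^{5r + 3}, so ρ ≤ 1. On a suitable ray (z = it for sin/cos; z = t for sinh/cosh, t real → ∞), |cos(−5z + 3)| grows like e^{5|t|}/2, so ρ ≥ 1. Hence ρ = 1.
Therefore ρ = 1.

Order ρ = 1.


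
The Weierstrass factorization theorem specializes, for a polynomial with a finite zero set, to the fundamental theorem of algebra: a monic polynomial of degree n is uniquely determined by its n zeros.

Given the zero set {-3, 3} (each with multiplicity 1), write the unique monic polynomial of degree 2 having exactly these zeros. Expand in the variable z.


The polynomial is p(z) = ∏_{α ∈ S} (z − α), where S = {-3, 3}.
Expanding the product yields: p(z) = z^2 -9.
The resulting polynomial has degree 2 and real coefficients as required.

p(z) = z^2 -9.


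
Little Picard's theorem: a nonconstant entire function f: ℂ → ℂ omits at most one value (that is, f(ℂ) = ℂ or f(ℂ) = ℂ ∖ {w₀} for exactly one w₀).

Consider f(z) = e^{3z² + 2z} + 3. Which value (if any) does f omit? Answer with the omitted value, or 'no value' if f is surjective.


Little Picard bounds the complement of f(ℂ) to at most one point.
The exponent g(z) = 3z² + 2z is a nonconstant polynomial, hence surjective onto ℂ. So e^{g(z)} takes every value in {e^w : w ∈ ℂ} = ℂ ∖ {0}. Adding 3 shifts the range to ℂ ∖ {3}. f omits exactly 3.

Omitted value: 3.


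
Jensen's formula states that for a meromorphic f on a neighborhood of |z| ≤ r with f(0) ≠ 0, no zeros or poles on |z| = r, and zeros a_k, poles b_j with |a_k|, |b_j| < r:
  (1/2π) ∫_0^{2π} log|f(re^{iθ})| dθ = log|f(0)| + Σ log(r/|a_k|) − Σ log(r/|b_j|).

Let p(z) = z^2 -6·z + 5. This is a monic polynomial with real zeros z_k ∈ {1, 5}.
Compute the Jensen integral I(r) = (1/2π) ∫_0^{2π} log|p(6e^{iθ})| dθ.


Zeros: 1, 5; r = 6.
Inside |z| < r: 1, 5. Outside (|z| ≥ r): ∅.
p(0) = 5, so log|p(0)| = log(5) = 1.6094.
Apply Jensen: I(r) = log|p(0)| + Σ_k log(r/|z_k|), summed over zeros inside |z| < r.
  log(r/|z_k|) for z_k = 1: log(6/1) = 1.7918
  log(r/|z_k|) for z_k = 5: log(6/5) = 0.1823
Sum over inside zeros: 1.9741.
I(r) = log|p(0)| + (inside sum) = 1.6094 + 1.9741 = 3.5835.
Closed form (all zeros inside, monic): I(r) = n·log(r) = 2·log(6) = 3.5835. ✓

I(r) ≈ 3.5835.


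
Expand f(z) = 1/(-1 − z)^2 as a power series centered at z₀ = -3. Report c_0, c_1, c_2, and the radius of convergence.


Let w = z − z₀, so z = z₀ + w.
Then -1 − z = -1 − (z₀ + w) = (-1 − z₀) − w = 2 − w.
f(z) = 1/(2 − w)^2 = (1/(2)^2) · (1 − w/(2))^{−2}.
By the binomial series (1−u)^{−2} = Σ_{n≥0} C(n+1, 1) u^n for |u|<1, with u = w/(2):
  c_n = C(n+1, 1) / (2)^(n+2).
  c_0 = 1/(2)^2 = 1/4.
  c_1 = 2/(2)^3 = 1/4.
  c_2 = 3/(2)^4 = 3/16.
The series is valid for |w/d| < 1, i.e. |z − z₀| < |d|.
Radius of convergence: R = |-1 − z₀| = |2| = 2 (distance from z₀ to the singularity z = -1).

c_0 = 1/4, c_1 = 1/4, c_2 = 3/16; R = 2.


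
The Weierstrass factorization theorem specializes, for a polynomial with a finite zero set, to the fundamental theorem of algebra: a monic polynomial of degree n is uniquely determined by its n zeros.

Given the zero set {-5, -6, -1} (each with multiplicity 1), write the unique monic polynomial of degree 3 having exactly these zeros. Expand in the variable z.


The polynomial is p(z) = ∏_{α ∈ S} (z − α), where S = {-5, -6, -1}.
Expanding the product yields: p(z) = z^3 + 12·z^2 + 41·z + 30.
The resulting polynomial has degree 3 and real coefficients as required.

p(z) = z^3 + 12·z^2 + 41·z + 30.


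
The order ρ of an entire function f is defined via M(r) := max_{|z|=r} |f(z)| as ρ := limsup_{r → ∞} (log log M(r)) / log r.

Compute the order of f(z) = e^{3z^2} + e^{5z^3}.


Each summand is entire of order 2 and 3 respectively (as in the single-exponential case). The order of a sum is at most the max of the orders, so ρ ≤ 3. For the lower bound: on |z|=r choose arg z so that 5z^3 is real positive; then |e^{5z^3}| = e^{5r^3} while |e^{3z^2}| ≤ e^{3r^2} = o(e^{5r^3}). So |f| ≥ e^{5r^3}(1 − o(1)) and ρ ≥ 3. Hence ρ = max(2, 3) = 3.
Therefore ρ = 3.

Order ρ = 3.


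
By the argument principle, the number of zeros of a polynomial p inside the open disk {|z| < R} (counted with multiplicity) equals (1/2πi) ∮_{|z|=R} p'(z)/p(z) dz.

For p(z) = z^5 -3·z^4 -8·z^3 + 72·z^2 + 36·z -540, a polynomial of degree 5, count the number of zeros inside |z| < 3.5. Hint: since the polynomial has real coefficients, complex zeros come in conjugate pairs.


The zeros of p are: 3, (-3 + 1i), (-3 - 1i), (3 + 3i), (3 - 3i).
Their magnitudes are: 3, 3.162, 3.162, 4.243, 4.243.
Zeros with |z| < R = 3.5: 3, (-3 + 1i), (-3 - 1i).
Count = 3.
By the argument principle, (1/2πi) ∮_{|z|=R} p'(z)/p(z) dz equals exactly this count.

Number of zeros inside |z| < 3.5: 3.


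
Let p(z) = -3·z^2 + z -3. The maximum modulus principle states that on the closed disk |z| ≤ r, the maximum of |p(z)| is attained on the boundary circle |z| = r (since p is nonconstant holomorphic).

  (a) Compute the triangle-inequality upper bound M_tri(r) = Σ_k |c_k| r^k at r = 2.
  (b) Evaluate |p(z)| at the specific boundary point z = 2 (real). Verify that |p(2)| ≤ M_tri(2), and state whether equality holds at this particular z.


Coefficients: c_0 = -3, c_1 = 1, c_2 = -3. Radius r = 2.
Part (a). Triangle bound: M_tri(r) = Σ_k |c_k| r^k
  = |-3|·2^0 + |1|·2^1 + |-3|·2^2
  = 3 + 2 + 12 = 17.
This bounds M(r) := max_{|z|=r} |p(z)| from above; equality holds iff all terms c_k z^k can be made to align in phase at a single z on |z|=r.
Part (b). At z = 2 (real, on the circle |z| = r):
  p(2) = (-3)·2^0 + (1)·2^1 + (-3)·2^2 = -13.
  |p(2)| = 13.
Check: |p(2)| = 13 ≤ 17 = M_tri(2). ✓ Equality does not hold at z = 2 (the coefficients have mixed signs, so the terms do not all align in phase there).

M_tri(2) = 17; |p(2)| = 13; equality at z=2: no.


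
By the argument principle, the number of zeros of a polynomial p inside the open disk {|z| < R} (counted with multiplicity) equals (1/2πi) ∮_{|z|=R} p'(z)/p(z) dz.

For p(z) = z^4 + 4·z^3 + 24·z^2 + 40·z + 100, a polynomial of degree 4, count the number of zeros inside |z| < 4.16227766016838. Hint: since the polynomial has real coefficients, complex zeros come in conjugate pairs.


The zeros of p are: (-1 + 3i), (-1 - 3i), (-1 + 3i), (-1 - 3i).
Their magnitudes are: 3.162, 3.162, 3.162, 3.162.
Zeros with |z| < R = 4.16227766016838: (-1 + 3i), (-1 - 3i), (-1 + 3i), (-1 - 3i).
Count = 4.
By the argument principle, (1/2πi) ∮_{|z|=R} p'(z)/p(z) dz equals exactly this count.

Number of zeros inside |z| < 4.16227766016838: 4.


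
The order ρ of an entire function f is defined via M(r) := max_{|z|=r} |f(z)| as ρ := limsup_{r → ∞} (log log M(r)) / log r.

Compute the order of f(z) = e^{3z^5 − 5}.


|e^{3z^5 − 5}| = e^{Re(3·z^5) + -5} ≤ e^{3|z|^5 + -5} = e^{3r^5 + -5} on |z| = r, so ρ ≤ 5. Choosing z on |z|=r so that 3·z^5 is real positive (always possible by picking arg z appropriately) gives |f(z)| = e^{3r^5 + -5}, matching the bound. The additive constant -5 does not affect log log M(r) ~ 5·log r. Hence ρ = 5.
Therefore ρ = 5.

Order ρ = 5.


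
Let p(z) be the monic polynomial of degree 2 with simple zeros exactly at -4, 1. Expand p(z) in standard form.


The polynomial is p(z) = ∏_{α ∈ S} (z − α), where S = {-4, 1}.
Expanding the product yields: p(z) = z^2 + 3·z -4.
The resulting polynomial has degree 2 and real coefficients as required.

p(z) = z^2 + 3·z -4.


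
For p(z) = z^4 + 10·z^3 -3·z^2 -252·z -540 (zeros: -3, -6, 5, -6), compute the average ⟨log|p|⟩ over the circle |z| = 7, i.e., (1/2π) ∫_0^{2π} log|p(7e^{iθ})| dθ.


Zeros: -6, -6, -3, 5; r = 7.
Inside |z| < r: -6, -6, -3, 5. Outside (|z| ≥ r): ∅.
p(0) = -540, so log|p(0)| = log(540) = 6.2916.
Apply Jensen: I(r) = log|p(0)| + Σ_k log(r/|z_k|), summed over zeros inside |z| < r.
  log(r/|z_k|) for z_k = -3: log(7/3) = 0.8473
  log(r/|z_k|) for z_k = -6: log(7/6) = 0.1542
  log(r/|z_k|) for z_k = 5: log(7/5) = 0.3365
  log(r/|z_k|) for z_k = -6: log(7/6) = 0.1542
Sum over inside zeros: 1.4921.
I(r) = log|p(0)| + (inside sum) = 6.2916 + 1.4921 = 7.7836.
Closed form (all zeros inside, monic): I(r) = n·log(r) = 4·log(7) = 7.7836. ✓

I(r) ≈ 7.7836.


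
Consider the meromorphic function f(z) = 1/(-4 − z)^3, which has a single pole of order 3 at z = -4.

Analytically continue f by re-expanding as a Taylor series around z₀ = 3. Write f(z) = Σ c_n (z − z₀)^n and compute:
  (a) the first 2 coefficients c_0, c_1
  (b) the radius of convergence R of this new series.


Let w = z − z₀, so z = z₀ + w.
Then -4 − z = -4 − (z₀ + w) = (-4 − z₀) − w = -7 − w.
f(z) = 1/(-7 − w)^3 = (1/(-7)^3) · (1 − w/(-7))^{−3}.
By the binomial series (1−u)^{−3} = Σ_{n≥0} C(n+2, 2) u^n for |u|<1, with u = w/(-7):
  c_n = C(n+2, 2) / (-7)^(n+3).
  c_0 = 1/(-7)^3 = -1/343.
  c_1 = 3/(-7)^4 = 3/2401.
The series is valid for |w/d| < 1, i.e. |z − z₀| < |d|.
Radius of convergence: R = |-4 − z₀| = |-7| = 7 (distance from z₀ to the singularity z = -4).

c_0 = -1/343, c_1 = 3/2401; R = 7.


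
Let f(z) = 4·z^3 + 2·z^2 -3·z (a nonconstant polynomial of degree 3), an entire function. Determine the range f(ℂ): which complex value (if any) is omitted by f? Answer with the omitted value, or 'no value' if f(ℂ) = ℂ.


Little Picard bounds the complement of f(ℂ) to at most one point.
For every w ∈ ℂ, the equation p(z) − w = 0 is a nonconstant polynomial in z and hence has at least one root by the fundamental theorem of algebra. So p is surjective onto ℂ, omitting no value.

Omitted value: no value.


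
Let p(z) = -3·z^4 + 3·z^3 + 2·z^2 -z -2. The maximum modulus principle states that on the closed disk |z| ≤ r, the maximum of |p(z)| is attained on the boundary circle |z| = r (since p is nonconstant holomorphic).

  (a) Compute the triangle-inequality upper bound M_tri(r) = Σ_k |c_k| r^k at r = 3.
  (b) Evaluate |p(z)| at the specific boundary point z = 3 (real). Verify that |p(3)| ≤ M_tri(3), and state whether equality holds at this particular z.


Coefficients: c_0 = -2, c_1 = -1, c_2 = 2, c_3 = 3, c_4 = -3. Radius r = 3.
Part (a). Triangle bound: M_tri(r) = Σ_k |c_k| r^k
  = |-2|·3^0 + |-1|·3^1 + |2|·3^2 + |3|·3^3 + |-3|·3^4
  = 2 + 3 + 18 + 81 + 243 = 347.
This bounds M(r) := max_{|z|=r} |p(z)| from above; equality holds iff all terms c_k z^k can be made to align in phase at a single z on |z|=r.
Part (b). At z = 3 (real, on the circle |z| = r):
  p(3) = (-2)·3^0 + (-1)·3^1 + (2)·3^2 + (3)·3^3 + (-3)·3^4 = -149.
  |p(3)| = 149.
Check: |p(3)| = 149 ≤ 347 = M_tri(3). ✓ Equality does not hold at z = 3 (the coefficients have mixed signs, so the terms do not all align in phase there).

M_tri(3) = 347; |p(3)| = 149; equality at z=3: no.


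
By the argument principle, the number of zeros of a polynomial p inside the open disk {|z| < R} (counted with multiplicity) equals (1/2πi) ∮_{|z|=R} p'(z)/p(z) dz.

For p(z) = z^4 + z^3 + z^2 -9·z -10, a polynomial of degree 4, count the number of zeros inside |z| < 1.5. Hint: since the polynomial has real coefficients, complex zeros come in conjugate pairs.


The zeros of p are: 2, -1, (-1 + 2i), (-1 - 2i).
Their magnitudes are: 2, 1, 2.236, 2.236.
Zeros with |z| < R = 1.5: -1.
Count = 1.
By the argument principle, (1/2πi) ∮_{|z|=R} p'(z)/p(z) dz equals exactly this count.

Number of zeros inside |z| < 1.5: 1.


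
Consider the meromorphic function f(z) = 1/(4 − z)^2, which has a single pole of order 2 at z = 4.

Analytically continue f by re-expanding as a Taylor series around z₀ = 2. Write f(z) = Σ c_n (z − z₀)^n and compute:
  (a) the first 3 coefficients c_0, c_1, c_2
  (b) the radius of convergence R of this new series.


Let w = z − z₀, so z = z₀ + w.
Then 4 − z = 4 − (z₀ + w) = (4 − z₀) − w = 2 − w.
f(z) = 1/(2 − w)^2 = (1/(2)^2) · (1 − w/(2))^{−2}.
By the binomial series (1−u)^{−2} = Σ_{n≥0} C(n+1, 1) u^n for |u|<1, with u = w/(2):
  c_n = C(n+1, 1) / (2)^(n+2).
  c_0 = 1/(2)^2 = 1/4.
  c_1 = 2/(2)^3 = 1/4.
  c_2 = 3/(2)^4 = 3/16.
The series is valid for |w/d| < 1, i.e. |z − z₀| < |d|.
Radius of convergence: R = |4 − z₀| = |2| = 2 (distance from z₀ to the singularity z = 4).

c_0 = 1/4, c_1 = 1/4, c_2 = 3/16; R = 2.


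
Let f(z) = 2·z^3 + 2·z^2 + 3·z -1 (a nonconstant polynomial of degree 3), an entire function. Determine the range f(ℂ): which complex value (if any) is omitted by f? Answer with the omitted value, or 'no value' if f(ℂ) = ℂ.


Little Picard bounds the complement of f(ℂ) to at most one point.
For every w ∈ ℂ, the equation p(z) − w = 0 is a nonconstant polynomial in z and hence has at least one root by the fundamental theorem of algebra. So p is surjective onto ℂ, omitting no value.

Omitted value: no value.


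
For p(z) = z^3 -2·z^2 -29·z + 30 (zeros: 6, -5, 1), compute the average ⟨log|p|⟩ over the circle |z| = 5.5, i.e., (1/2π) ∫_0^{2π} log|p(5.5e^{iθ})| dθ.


Zeros: -5, 1, 6; r = 5.5.
Inside |z| < r: -5, 1. Outside (|z| ≥ r): 6.
p(0) = 30, so log|p(0)| = log(30) = 3.4012.
Apply Jensen: I(r) = log|p(0)| + Σ_k log(r/|z_k|), summed over zeros inside |z| < r.
  log(r/|z_k|) for z_k = -5: log(5.5/5) = 0.0953
  log(r/|z_k|) for z_k = 1: log(5.5/1) = 1.7047
  Outside zeros (6) contribute nothing to the Jensen sum.
Sum over inside zeros: 1.8001.
I(r) = log|p(0)| + (inside sum) = 3.4012 + 1.8001 = 5.2013.
Note: since some zeros are outside |z| ≤ r, the simplified n·log(r) form does NOT apply — only the inside zeros contribute.

I(r) ≈ 5.2013.


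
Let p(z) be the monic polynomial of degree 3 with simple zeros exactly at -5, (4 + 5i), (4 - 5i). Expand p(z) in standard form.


The polynomial is p(z) = ∏_{α ∈ S} (z − α), where S = {-5, (4 + 5i), (4 - 5i)}.
Expanding the product yields: p(z) = z^3 -3·z^2 + z + 205.
Note conjugate pairs combine to real quadratics: (z − (4+5i))(z − (4−5i)) = z² − 8z + 41.
The resulting polynomial has degree 3 and real coefficients as required.

p(z) = z^3 -3·z^2 + z + 205.


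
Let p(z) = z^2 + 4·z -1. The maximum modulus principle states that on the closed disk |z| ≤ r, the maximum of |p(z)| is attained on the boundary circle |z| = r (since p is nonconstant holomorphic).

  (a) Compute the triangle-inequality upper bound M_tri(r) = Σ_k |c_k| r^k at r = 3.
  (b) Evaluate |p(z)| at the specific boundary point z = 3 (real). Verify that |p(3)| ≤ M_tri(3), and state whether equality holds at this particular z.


Coefficients: c_0 = -1, c_1 = 4, c_2 = 1. Radius r = 3.
Part (a). Triangle bound: M_tri(r) = Σ_k |c_k| r^k
  = |-1|·3^0 + |4|·3^1 + |1|·3^2
  = 1 + 12 + 9 = 22.
This bounds M(r) := max_{|z|=r} |p(z)| from above; equality holds iff all terms c_k z^k can be made to align in phase at a single z on |z|=r.
Part (b). At z = 3 (real, on the circle |z| = r):
  p(3) = (-1)·3^0 + (4)·3^1 + (1)·3^2 = 20.
  |p(3)| = 20.
Check: |p(3)| = 20 ≤ 22 = M_tri(3). ✓ Equality does not hold at z = 3 (the coefficients have mixed signs, so the terms do not all align in phase there).

M_tri(3) = 22; |p(3)| = 20; equality at z=3: no.


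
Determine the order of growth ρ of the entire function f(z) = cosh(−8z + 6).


cosh(w) is a linear combination of e^{iw} and e^{−iw} (or e^w, e^{−w} in the hyperbolic case), so |cosh(w)| ≤ e^{|w|}. With w = −8z + 6, |w| ≤ 8|z| + 6 = 8r + 6 on |z| = r, giving M(r) ≤ e^{8r + 6}, so ρ ≤ 1. On a suitable ray (z = it for sin/cos; z = t for sinh/cosh, t real → ∞), |cosh(−8z + 6)| grows like e^{8|t|}/2, so ρ ≥ 1. Hence ρ = 1.
Therefore ρ = 1.

Order ρ = 1.


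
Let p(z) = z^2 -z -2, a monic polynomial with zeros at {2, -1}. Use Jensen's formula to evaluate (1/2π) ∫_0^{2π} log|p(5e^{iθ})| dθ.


Zeros: -1, 2; r = 5.
Inside |z| < r: -1, 2. Outside (|z| ≥ r): ∅.
p(0) = -2, so log|p(0)| = log(2) = 0.6931.
Apply Jensen: I(r) = log|p(0)| + Σ_k log(r/|z_k|), summed over zeros inside |z| < r.
  log(r/|z_k|) for z_k = 2: log(5/2) = 0.9163
  log(r/|z_k|) for z_k = -1: log(5/1) = 1.6094
Sum over inside zeros: 2.5257.
I(r) = log|p(0)| + (inside sum) = 0.6931 + 2.5257 = 3.2189.
Closed form (all zeros inside, monic): I(r) = n·log(r) = 2·log(5) = 3.2189. ✓

I(r) ≈ 3.2189.


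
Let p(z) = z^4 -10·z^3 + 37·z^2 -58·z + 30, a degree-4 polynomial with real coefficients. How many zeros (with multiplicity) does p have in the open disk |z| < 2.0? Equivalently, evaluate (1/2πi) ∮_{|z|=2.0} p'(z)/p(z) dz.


The zeros of p are: (3 + 1i), (3 - 1i), 3, 1.
Their magnitudes are: 3.162, 3.162, 3, 1.
Zeros with |z| < R = 2.0: 1.
Count = 1.
By the argument principle, (1/2πi) ∮_{|z|=R} p'(z)/p(z) dz equals exactly this count.

Number of zeros inside |z| < 2.0: 1.


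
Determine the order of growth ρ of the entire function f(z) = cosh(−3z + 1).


cosh(w) is a linear combination of e^{iw} and e^{−iw} (or e^w, e^{−w} in the hyperbolic case), so |cosh(w)| ≤ e^{|w|}. With w = −3z + 1, |w| ≤ 3|z| + 1 = 3r + 1 on |z| = r, giving M(r) ≤ e^{3r + 1}, so ρ ≤ 1. On a suitable ray (z = it for sin/cos; z = t for sinh/cosh, t real → ∞), |cosh(−3z + 1)| grows like e^{3|t|}/2, so ρ ≥ 1. Hence ρ = 1.
Therefore ρ = 1.

Order ρ = 1.


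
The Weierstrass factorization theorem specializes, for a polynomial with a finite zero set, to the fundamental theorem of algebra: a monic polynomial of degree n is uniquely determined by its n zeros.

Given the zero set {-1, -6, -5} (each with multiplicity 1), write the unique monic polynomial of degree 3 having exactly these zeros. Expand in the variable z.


The polynomial is p(z) = ∏_{α ∈ S} (z − α), where S = {-1, -6, -5}.
Expanding the product yields: p(z) = z^3 + 12·z^2 + 41·z + 30.
The resulting polynomial has degree 3 and real coefficients as required.

p(z) = z^3 + 12·z^2 + 41·z + 30.


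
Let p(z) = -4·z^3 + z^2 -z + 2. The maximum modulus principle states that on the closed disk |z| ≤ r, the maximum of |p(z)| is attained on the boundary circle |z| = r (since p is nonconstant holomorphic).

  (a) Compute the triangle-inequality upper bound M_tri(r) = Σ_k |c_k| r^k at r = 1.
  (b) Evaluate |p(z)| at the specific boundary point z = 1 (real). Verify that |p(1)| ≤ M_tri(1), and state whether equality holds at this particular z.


Coefficients: c_0 = 2, c_1 = -1, c_2 = 1, c_3 = -4. Radius r = 1.
Part (a). Triangle bound: M_tri(r) = Σ_k |c_k| r^k
  = |2|·1^0 + |-1|·1^1 + |1|·1^2 + |-4|·1^3
  = 2 + 1 + 1 + 4 = 8.
This bounds M(r) := max_{|z|=r} |p(z)| from above; equality holds iff all terms c_k z^k can be made to align in phase at a single z on |z|=r.
Part (b). At z = 1 (real, on the circle |z| = r):
  p(1) = (2)·1^0 + (-1)·1^1 + (1)·1^2 + (-4)·1^3 = -2.
  |p(1)| = 2.
Check: |p(1)| = 2 ≤ 8 = M_tri(1). ✓ Equality does not hold at z = 1 (the coefficients have mixed signs, so the terms do not all align in phase there).

M_tri(1) = 8; |p(1)| = 2; equality at z=1: no.


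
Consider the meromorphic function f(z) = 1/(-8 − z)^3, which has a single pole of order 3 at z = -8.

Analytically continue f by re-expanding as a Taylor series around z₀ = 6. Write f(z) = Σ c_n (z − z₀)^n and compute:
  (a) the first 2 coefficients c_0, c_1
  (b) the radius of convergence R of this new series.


Let w = z − z₀, so z = z₀ + w.
Then -8 − z = -8 − (z₀ + w) = (-8 − z₀) − w = -14 − w.
f(z) = 1/(-14 − w)^3 = (1/(-14)^3) · (1 − w/(-14))^{−3}.
By the binomial series (1−u)^{−3} = Σ_{n≥0} C(n+2, 2) u^n for |u|<1, with u = w/(-14):
  c_n = C(n+2, 2) / (-14)^(n+3).
  c_0 = 1/(-14)^3 = -1/2744.
  c_1 = 3/(-14)^4 = 3/38416.
The series is valid for |w/d| < 1, i.e. |z − z₀| < |d|.
Radius of convergence: R = |-8 − z₀| = |-14| = 14 (distance from z₀ to the singularity z = -8).

c_0 = -1/2744, c_1 = 3/38416; R = 14.


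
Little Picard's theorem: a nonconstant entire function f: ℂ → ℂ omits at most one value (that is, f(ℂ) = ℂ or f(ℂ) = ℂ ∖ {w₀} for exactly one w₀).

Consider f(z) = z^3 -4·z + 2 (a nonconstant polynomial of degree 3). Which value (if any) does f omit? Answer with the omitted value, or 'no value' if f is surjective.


Little Picard bounds the complement of f(ℂ) to at most one point.
For every w ∈ ℂ, the equation p(z) − w = 0 is a nonconstant polynomial in z and hence has at least one root by the fundamental theorem of algebra. So p is surjective onto ℂ, omitting no value.

Omitted value: no value.


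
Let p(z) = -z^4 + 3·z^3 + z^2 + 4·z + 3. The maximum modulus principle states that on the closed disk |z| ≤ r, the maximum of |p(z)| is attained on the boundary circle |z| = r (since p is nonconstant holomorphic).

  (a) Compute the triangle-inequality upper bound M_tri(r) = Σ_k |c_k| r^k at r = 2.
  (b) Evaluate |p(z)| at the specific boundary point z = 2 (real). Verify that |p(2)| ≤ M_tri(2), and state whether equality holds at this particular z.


Coefficients: c_0 = 3, c_1 = 4, c_2 = 1, c_3 = 3, c_4 = -1. Radius r = 2.
Part (a). Triangle bound: M_tri(r) = Σ_k |c_k| r^k
  = |3|·2^0 + |4|·2^1 + |1|·2^2 + |3|·2^3 + |-1|·2^4
  = 3 + 8 + 4 + 24 + 16 = 55.
This bounds M(r) := max_{|z|=r} |p(z)| from above; equality holds iff all terms c_k z^k can be made to align in phase at a single z on |z|=r.
Part (b). At z = 2 (real, on the circle |z| = r):
  p(2) = (3)·2^0 + (4)·2^1 + (1)·2^2 + (3)·2^3 + (-1)·2^4 = 23.
  |p(2)| = 23.
Check: |p(2)| = 23 ≤ 55 = M_tri(2). ✓ Equality does not hold at z = 2 (the coefficients have mixed signs, so the terms do not all align in phase there).

M_tri(2) = 55; |p(2)| = 23; equality at z=2: no.


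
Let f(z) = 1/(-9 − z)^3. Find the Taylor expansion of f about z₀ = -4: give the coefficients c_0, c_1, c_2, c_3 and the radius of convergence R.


Let w = z − z₀, so z = z₀ + w.
Then -9 − z = -9 − (z₀ + w) = (-9 − z₀) − w = -5 − w.
f(z) = 1/(-5 − w)^3 = (1/(-5)^3) · (1 − w/(-5))^{−3}.
By the binomial series (1−u)^{−3} = Σ_{n≥0} C(n+2, 2) u^n for |u|<1, with u = w/(-5):
  c_n = C(n+2, 2) / (-5)^(n+3).
  c_0 = 1/(-5)^3 = -1/125.
  c_1 = 3/(-5)^4 = 3/625.
  c_2 = 6/(-5)^5 = -6/3125.
  c_3 = 10/(-5)^6 = 2/3125.
The series is valid for |w/d| < 1, i.e. |z − z₀| < |d|.
Radius of convergence: R = |-9 − z₀| = |-5| = 5 (distance from z₀ to the singularity z = -9).

c_0 = -1/125, c_1 = 3/625, c_2 = -6/3125, c_3 = 2/3125; R = 5.


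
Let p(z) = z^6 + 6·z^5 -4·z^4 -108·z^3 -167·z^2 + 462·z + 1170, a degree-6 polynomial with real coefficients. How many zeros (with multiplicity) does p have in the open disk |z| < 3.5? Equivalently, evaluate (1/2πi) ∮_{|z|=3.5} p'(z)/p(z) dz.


The zeros of p are: 3, (-3 + 1i), (-3 - 1i), (-3 + 2i), (-3 - 2i), 3.
Their magnitudes are: 3, 3.162, 3.162, 3.606, 3.606, 3.
Zeros with |z| < R = 3.5: 3, (-3 + 1i), (-3 - 1i), 3.
Count = 4.
By the argument principle, (1/2πi) ∮_{|z|=R} p'(z)/p(z) dz equals exactly this count.

Number of zeros inside |z| < 3.5: 4.


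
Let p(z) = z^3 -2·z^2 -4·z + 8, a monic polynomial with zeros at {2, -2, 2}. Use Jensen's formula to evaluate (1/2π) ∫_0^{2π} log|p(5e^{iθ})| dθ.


Zeros: -2, 2, 2; r = 5.
Inside |z| < r: -2, 2, 2. Outside (|z| ≥ r): ∅.
p(0) = 8, so log|p(0)| = log(8) = 2.0794.
Apply Jensen: I(r) = log|p(0)| + Σ_k log(r/|z_k|), summed over zeros inside |z| < r.
  log(r/|z_k|) for z_k = 2: log(5/2) = 0.9163
  log(r/|z_k|) for z_k = -2: log(5/2) = 0.9163
  log(r/|z_k|) for z_k = 2: log(5/2) = 0.9163
Sum over inside zeros: 2.7489.
I(r) = log|p(0)| + (inside sum) = 2.0794 + 2.7489 = 4.8283.
Closed form (all zeros inside, monic): I(r) = n·log(r) = 3·log(5) = 4.8283. ✓

I(r) ≈ 4.8283.


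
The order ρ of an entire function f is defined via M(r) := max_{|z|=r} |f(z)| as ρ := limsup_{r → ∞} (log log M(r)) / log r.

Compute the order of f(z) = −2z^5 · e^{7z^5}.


M(r) = max_{|z|=r} |-2|·|z|^5·|e^{7z^5}| = 2·r^5 · e^{7r^5} (the factors attain their maxima compatibly on |z|=r). Then log M(r) = log 2 + 5·log r + 7r^5, dominated by the last term, so log log M(r) ~ 5·log r. The polynomial factor -2z^5 contributes only a log r term and does not affect the order. ρ = 5.
Therefore ρ = 5.

Order ρ = 5.


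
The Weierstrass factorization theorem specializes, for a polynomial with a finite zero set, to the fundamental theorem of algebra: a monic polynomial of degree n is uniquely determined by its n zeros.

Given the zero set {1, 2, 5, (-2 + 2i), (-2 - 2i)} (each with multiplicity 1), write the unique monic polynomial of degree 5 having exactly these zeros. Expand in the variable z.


The polynomial is p(z) = ∏_{α ∈ S} (z − α), where S = {1, 2, 5, (-2 + 2i), (-2 - 2i)}.
Expanding the product yields: p(z) = z^5 -4·z^4 -7·z^3 -6·z^2 + 96·z -80.
Note conjugate pairs combine to real quadratics: (z − (-2+2i))(z − (-2−2i)) = z² + 4z + 8.
The resulting polynomial has degree 5 and real coefficients as required.

p(z) = z^5 -4·z^4 -7·z^3 -6·z^2 + 96·z -80.


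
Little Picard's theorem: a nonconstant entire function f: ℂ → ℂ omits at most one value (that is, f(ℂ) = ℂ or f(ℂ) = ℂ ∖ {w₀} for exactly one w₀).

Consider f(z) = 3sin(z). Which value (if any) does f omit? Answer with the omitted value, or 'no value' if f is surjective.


Little Picard bounds the complement of f(ℂ) to at most one point.
sin is entire and surjective onto ℂ: for every w ∈ ℂ, sin(ζ) = w has a solution ζ ∈ ℂ (e.g., via the complex inverse arcsin). With ζ = z this gives z = ζ/(1). Then 3·sin(z) takes every value in 3·ℂ = ℂ, and adding 0 is a bijection of ℂ. So f is surjective and omits no value. (Note: only on the real line is sin bounded by [−1, 1].)

Omitted value: no value.


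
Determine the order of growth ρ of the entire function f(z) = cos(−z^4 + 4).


Write cos(w) = (e^{iw} ± e^{−iw})/(2 or 2i), so |cos(w)| ≤ e^{|w|}. With w = −z^4 + 4, |w| ≤ 1r^4 + 4 on |z|=r, giving M(r) ≤ e^{1r^4 + 4} and ρ ≤ 4. For the lower bound, choose z on |z|=r with -1z^4 purely imaginary of modulus 1r^4; then |cos(−z^4 + 4)| grows like e^{1r^4}/2, so ρ ≥ 4. Hence ρ = 4.
Therefore ρ = 4.

Order ρ = 4.


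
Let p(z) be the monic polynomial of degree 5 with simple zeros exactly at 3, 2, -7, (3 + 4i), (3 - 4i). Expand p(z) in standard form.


The polynomial is p(z) = ∏_{α ∈ S} (z − α), where S = {3, 2, -7, (3 + 4i), (3 - 4i)}.
Expanding the product yields: p(z) = z^5 -4·z^4 -16·z^3 + 266·z^2 -977·z + 1050.
Note conjugate pairs combine to real quadratics: (z − (3+4i))(z − (3−4i)) = z² − 6z + 25.
The resulting polynomial has degree 5 and real coefficients as required.

p(z) = z^5 -4·z^4 -16·z^3 + 266·z^2 -977·z + 1050.


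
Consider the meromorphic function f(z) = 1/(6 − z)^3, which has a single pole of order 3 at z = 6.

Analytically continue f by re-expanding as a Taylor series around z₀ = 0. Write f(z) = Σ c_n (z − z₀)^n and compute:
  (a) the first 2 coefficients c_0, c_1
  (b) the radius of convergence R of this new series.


Let w = z − z₀, so z = z₀ + w.
Then 6 − z = 6 − (z₀ + w) = (6 − z₀) − w = 6 − w.
f(z) = 1/(6 − w)^3 = (1/(6)^3) · (1 − w/(6))^{−3}.
By the binomial series (1−u)^{−3} = Σ_{n≥0} C(n+2, 2) u^n for |u|<1, with u = w/(6):
  c_n = C(n+2, 2) / (6)^(n+3).
  c_0 = 1/(6)^3 = 1/216.
  c_1 = 3/(6)^4 = 1/432.
The series is valid for |w/d| < 1, i.e. |z − z₀| < |d|.
Radius of convergence: R = |6 − z₀| = |6| = 6 (distance from z₀ to the singularity z = 6).

c_0 = 1/216, c_1 = 1/432; R = 6.


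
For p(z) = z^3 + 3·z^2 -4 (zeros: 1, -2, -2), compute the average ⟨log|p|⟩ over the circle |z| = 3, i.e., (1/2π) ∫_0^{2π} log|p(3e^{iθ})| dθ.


Zeros: -2, -2, 1; r = 3.
Inside |z| < r: -2, -2, 1. Outside (|z| ≥ r): ∅.
p(0) = -4, so log|p(0)| = log(4) = 1.3863.
Apply Jensen: I(r) = log|p(0)| + Σ_k log(r/|z_k|), summed over zeros inside |z| < r.
  log(r/|z_k|) for z_k = 1: log(3/1) = 1.0986
  log(r/|z_k|) for z_k = -2: log(3/2) = 0.4055
  log(r/|z_k|) for z_k = -2: log(3/2) = 0.4055
Sum over inside zeros: 1.9095.
I(r) = log|p(0)| + (inside sum) = 1.3863 + 1.9095 = 3.2958.
Closed form (all zeros inside, monic): I(r) = n·log(r) = 3·log(3) = 3.2958. ✓

I(r) ≈ 3.2958.


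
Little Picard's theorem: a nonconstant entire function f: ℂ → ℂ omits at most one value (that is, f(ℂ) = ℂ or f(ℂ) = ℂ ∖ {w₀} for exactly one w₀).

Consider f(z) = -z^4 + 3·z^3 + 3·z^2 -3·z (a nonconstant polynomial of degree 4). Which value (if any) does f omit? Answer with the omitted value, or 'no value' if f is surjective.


Little Picard bounds the complement of f(ℂ) to at most one point.
For every w ∈ ℂ, the equation p(z) − w = 0 is a nonconstant polynomial in z and hence has at least one root by the fundamental theorem of algebra. So p is surjective onto ℂ, omitting no value.

Omitted value: no value.


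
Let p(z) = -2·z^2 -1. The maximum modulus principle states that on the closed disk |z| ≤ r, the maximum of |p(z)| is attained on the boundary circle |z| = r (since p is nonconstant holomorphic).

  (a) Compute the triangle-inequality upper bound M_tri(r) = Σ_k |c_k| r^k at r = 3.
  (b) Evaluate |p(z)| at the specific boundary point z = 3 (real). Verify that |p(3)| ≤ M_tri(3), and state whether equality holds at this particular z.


Coefficients: c_0 = -1, c_1 = 0, c_2 = -2. Radius r = 3.
Part (a). Triangle bound: M_tri(r) = Σ_k |c_k| r^k
  = |-1|·3^0 + |0|·3^1 + |-2|·3^2
  = 1 + 0 + 18 = 19.
This bounds M(r) := max_{|z|=r} |p(z)| from above; equality holds iff all terms c_k z^k can be made to align in phase at a single z on |z|=r.
Part (b). At z = 3 (real, on the circle |z| = r):
  p(3) = (-1)·3^0 + (0)·3^1 + (-2)·3^2 = -19.
  |p(3)| = 19.
Since all nonzero coefficients share the same sign, |p(3)| = 19 = M_tri(3); the triangle bound is attained at z = 3, so in fact M(r) = 19.

M_tri(3) = 19; |p(3)| = 19; equality at z=3: yes.


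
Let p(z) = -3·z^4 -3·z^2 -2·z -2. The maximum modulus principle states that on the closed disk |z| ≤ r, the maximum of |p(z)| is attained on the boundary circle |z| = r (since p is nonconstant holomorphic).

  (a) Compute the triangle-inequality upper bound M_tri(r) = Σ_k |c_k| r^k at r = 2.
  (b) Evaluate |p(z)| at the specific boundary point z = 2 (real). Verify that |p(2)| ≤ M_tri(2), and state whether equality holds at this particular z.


Coefficients: c_0 = -2, c_1 = -2, c_2 = -3, c_3 = 0, c_4 = -3. Radius r = 2.
Part (a). Triangle bound: M_tri(r) = Σ_k |c_k| r^k
  = |-2|·2^0 + |-2|·2^1 + |-3|·2^2 + |0|·2^3 + |-3|·2^4
  = 2 + 4 + 12 + 0 + 48 = 66.
This bounds M(r) := max_{|z|=r} |p(z)| from above; equality holds iff all terms c_k z^k can be made to align in phase at a single z on |z|=r.
Part (b). At z = 2 (real, on the circle |z| = r):
  p(2) = (-2)·2^0 + (-2)·2^1 + (-3)·2^2 + (0)·2^3 + (-3)·2^4 = -66.
  |p(2)| = 66.
Since all nonzero coefficients share the same sign, |p(2)| = 66 = M_tri(2); the triangle bound is attained at z = 2, so in fact M(r) = 66.

M_tri(2) = 66; |p(2)| = 66; equality at z=2: yes.


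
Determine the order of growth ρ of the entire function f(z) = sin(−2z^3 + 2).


Write sin(w) = (e^{iw} ± e^{−iw})/(2 or 2i), so |sin(w)| ≤ e^{|w|}. With w = −2z^3 + 2, |w| ≤ 2r^3 + 2 on |z|=r, giving M(r) ≤ e^{2r^3 + 2} and ρ ≤ 3. For the lower bound, choose z on |z|=r with -2z^3 purely imaginary of modulus 2r^3; then |sin(−2z^3 + 2)| grows like e^{2r^3}/2, so ρ ≥ 3. Hence ρ = 3.
Therefore ρ = 3.

Order ρ = 3.


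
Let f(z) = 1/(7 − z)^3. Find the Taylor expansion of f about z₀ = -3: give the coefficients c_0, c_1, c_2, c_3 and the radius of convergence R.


Let w = z − z₀, so z = z₀ + w.
Then 7 − z = 7 − (z₀ + w) = (7 − z₀) − w = 10 − w.
f(z) = 1/(10 − w)^3 = (1/(10)^3) · (1 − w/(10))^{−3}.
By the binomial series (1−u)^{−3} = Σ_{n≥0} C(n+2, 2) u^n for |u|<1, with u = w/(10):
  c_n = C(n+2, 2) / (10)^(n+3).
  c_0 = 1/(10)^3 = 1/1000.
  c_1 = 3/(10)^4 = 3/10000.
  c_2 = 6/(10)^5 = 3/50000.
  c_3 = 10/(10)^6 = 1/100000.
The series is valid for |w/d| < 1, i.e. |z − z₀| < |d|.
Radius of convergence: R = |7 − z₀| = |10| = 10 (distance from z₀ to the singularity z = 7).

c_0 = 1/1000, c_1 = 3/10000, c_2 = 3/50000, c_3 = 1/100000; R = 10.


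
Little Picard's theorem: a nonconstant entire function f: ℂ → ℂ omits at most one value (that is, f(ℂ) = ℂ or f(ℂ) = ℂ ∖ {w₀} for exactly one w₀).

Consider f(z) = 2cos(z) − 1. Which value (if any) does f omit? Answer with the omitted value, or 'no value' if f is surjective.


Little Picard bounds the complement of f(ℂ) to at most one point.
cos is entire and surjective onto ℂ: for every w ∈ ℂ, cos(ζ) = w has a solution ζ ∈ ℂ (e.g., via the complex inverse arccos). With ζ = z this gives z = ζ/(1). Then 2·cos(z) takes every value in 2·ℂ = ℂ, and adding -1 is a bijection of ℂ. So f is surjective and omits no value. (Note: only on the real line is cos bounded by [−1, 1].)

Omitted value: no value.


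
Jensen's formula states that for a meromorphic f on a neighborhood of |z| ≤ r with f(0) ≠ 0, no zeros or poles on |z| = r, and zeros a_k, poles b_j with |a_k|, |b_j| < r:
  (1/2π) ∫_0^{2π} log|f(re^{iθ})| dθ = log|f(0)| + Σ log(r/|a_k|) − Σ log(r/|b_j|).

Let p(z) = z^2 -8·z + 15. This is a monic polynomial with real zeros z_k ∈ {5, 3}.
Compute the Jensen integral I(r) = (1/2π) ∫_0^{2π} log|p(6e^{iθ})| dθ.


Zeros: 3, 5; r = 6.
Inside |z| < r: 3, 5. Outside (|z| ≥ r): ∅.
p(0) = 15, so log|p(0)| = log(15) = 2.7081.
Apply Jensen: I(r) = log|p(0)| + Σ_k log(r/|z_k|), summed over zeros inside |z| < r.
  log(r/|z_k|) for z_k = 5: log(6/5) = 0.1823
  log(r/|z_k|) for z_k = 3: log(6/3) = 0.6931
Sum over inside zeros: 0.8755.
I(r) = log|p(0)| + (inside sum) = 2.7081 + 0.8755 = 3.5835.
Closed form (all zeros inside, monic): I(r) = n·log(r) = 2·log(6) = 3.5835. ✓

I(r) ≈ 3.5835.


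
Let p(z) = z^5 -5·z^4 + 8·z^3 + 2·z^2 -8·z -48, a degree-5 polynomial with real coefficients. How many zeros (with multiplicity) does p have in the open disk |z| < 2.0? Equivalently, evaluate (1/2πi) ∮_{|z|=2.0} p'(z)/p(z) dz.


The zeros of p are: 3, (2 + 2i), (2 - 2i), (-1 + 1i), (-1 - 1i).
Their magnitudes are: 3, 2.828, 2.828, 1.414, 1.414.
Zeros with |z| < R = 2.0: (-1 + 1i), (-1 - 1i).
Count = 2.
By the argument principle, (1/2πi) ∮_{|z|=R} p'(z)/p(z) dz equals exactly this count.

Number of zeros inside |z| < 2.0: 2.
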